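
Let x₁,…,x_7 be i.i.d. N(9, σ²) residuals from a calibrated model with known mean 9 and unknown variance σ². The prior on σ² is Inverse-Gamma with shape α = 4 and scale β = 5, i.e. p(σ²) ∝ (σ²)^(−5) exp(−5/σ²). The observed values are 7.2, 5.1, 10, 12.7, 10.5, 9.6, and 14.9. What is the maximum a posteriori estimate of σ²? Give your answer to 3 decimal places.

Sum of squared deviations about the known mean: SS = (7.2−9)² + (5.1−9)² + (10−9)² + (12.7−9)² + (10.5−9)² + (9.6−9)² + (14.9−9)² = 70.56.
The Normal likelihood contributes (σ²)^(−n/2) exp(−SS/(2σ²)), so the posterior is Inverse-Gamma(α + n/2, β + SS/2) = Inverse-Gamma(7.5, 40.28).
The mode of Inverse-Gamma(a, b) is b/(a+1) = 40.28/8.5 ≈ 4.739.

σ̂²_MAP = 4.739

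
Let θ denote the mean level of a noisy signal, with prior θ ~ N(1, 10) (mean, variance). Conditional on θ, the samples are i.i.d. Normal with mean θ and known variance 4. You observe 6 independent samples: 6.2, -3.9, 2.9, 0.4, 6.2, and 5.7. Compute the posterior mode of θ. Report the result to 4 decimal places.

θ̂_MAP = 2.7969

n = 6; x̄ = (6.2 + (-3.9) + 2.9 + 0.4 + 6.2 + 5.7)/6 = 17.5/6 = 35/12 ≈ 2.9167.
For a Normal prior and Normal likelihood with known variance, the posterior is Normal; its mode equals its mean, the precision-weighted average.
Prior precision 1/σ₀² = 1/10 = 0.1; data precision n/σ² = 6/4 = 1.5.
θ̂ = (0.1·1 + 1.5·(35/12)) / (0.1 + 1.5) = 4.475/1.6 = 2.796875 ≈ 2.7969.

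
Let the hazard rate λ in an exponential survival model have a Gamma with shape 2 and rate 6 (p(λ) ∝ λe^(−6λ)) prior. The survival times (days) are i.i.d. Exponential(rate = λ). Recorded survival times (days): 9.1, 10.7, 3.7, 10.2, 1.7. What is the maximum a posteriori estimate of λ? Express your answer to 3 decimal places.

λ̂_MAP = 0.145

The Exponential(rate=λ) likelihood is ∝ λ^n e^(−λΣtᵢ). Here n = 5 and Σtᵢ = 9.1 + 10.7 + 3.7 + 10.2 + 1.7 = 35.4.
Posterior ∝ λe^(−6λ) · λ^5e^(−35.4λ) = λ^6e^(−41.4λ), i.e. Gamma(7, 41.4).
Mode = (a−1)/b = 6/41.4 ≈ 0.145.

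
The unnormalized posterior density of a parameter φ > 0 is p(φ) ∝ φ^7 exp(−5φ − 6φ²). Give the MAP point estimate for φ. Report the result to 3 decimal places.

φ̂_MAP = 0.583

ℓ'(φ) = 7/φ − 5 − 12φ. Setting this to zero and multiplying by φ: 12φ² + 5φ − 7 = 0.
φ = (−5 + √(5² + 4·12·7)) / (2·12) = (−5 + √361) / 24 = (−5 + 19)/24 = 7/12.
ℓ''(φ) = −7/φ² − 12 < 0, confirming a maximum.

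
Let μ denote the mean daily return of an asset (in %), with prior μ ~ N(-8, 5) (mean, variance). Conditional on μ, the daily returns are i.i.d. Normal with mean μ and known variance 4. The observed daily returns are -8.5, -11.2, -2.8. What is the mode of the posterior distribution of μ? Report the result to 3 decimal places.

n = 3; x̄ = ((-8.5) + (-11.2) + (-2.8))/3 = -22.5/3 = -7.5.
For a Normal prior and Normal likelihood with known variance, the posterior is Normal; its mode equals its mean, the precision-weighted average.
Prior precision 1/σ₀² = 1/5 = 0.2; data precision n/σ² = 3/4 = 0.75.
μ̂ = (0.2·(-8) + 0.75·(-7.5)) / (0.2 + 0.75) = (-7.225)/0.95 = -289/38 ≈ -7.605.

μ̂_MAP = -7.605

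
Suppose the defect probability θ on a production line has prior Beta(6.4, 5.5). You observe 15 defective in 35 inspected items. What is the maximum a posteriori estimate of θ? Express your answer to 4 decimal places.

θ̂_MAP = 0.4543

Prior: Beta(6.4, 5.5).
Data: 15 successes in 35 trials. The binomial likelihood contributes θ^15(1−θ)^20, so the posterior is Beta(6.4+15, 5.5+20) = Beta(21.4, 25.5).
For Beta(a, b) with a, b > 1 the mode is (a−1)/(a+b−2) = 20.4/44.9 ≈ 0.4543.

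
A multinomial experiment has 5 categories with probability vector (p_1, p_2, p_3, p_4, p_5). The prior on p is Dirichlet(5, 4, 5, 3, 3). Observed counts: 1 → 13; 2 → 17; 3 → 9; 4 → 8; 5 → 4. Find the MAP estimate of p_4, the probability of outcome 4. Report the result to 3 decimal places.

MAP estimate: 0.152

The posterior is Dirichlet(αᵢ + nᵢ) = Dirichlet(18, 21, 14, 11, 7).
For a Dirichlet(a₁,…,a_K) with all aᵢ > 1, the mode has j-th component (aⱼ − 1)/(Σaᵢ − K).
Here Σaᵢ = 71 and K = 5, so p_4 = (11 − 1)/(71 − 5) = 10/66 ≈ 0.152.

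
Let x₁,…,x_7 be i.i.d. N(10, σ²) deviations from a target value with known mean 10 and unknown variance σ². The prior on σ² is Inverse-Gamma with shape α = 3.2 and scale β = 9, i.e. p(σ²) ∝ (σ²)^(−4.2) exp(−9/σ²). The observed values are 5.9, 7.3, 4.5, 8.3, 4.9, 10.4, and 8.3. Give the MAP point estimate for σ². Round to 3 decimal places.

Sum of squared deviations about the known mean: SS = (5.9−10)² + (7.3−10)² + (4.5−10)² + (8.3−10)² + (4.9−10)² + (10.4−10)² + (8.3−10)² = 86.3.
The Normal likelihood contributes (σ²)^(−n/2) exp(−SS/(2σ²)), so the posterior is Inverse-Gamma(α + n/2, β + SS/2) = Inverse-Gamma(6.7, 52.15).
The mode of Inverse-Gamma(a, b) is b/(a+1) = 52.15/7.7 ≈ 6.773.

σ̂²_MAP = 6.773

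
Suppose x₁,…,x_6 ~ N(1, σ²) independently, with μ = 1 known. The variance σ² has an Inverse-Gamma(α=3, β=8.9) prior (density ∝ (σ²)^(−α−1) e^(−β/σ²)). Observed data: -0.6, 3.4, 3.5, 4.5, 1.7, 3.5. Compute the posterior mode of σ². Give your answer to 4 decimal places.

Sum of squared deviations about the known mean: SS = (-0.6−1)² + (3.4−1)² + (3.5−1)² + (4.5−1)² + (1.7−1)² + (3.5−1)² = 33.56.
The Normal likelihood contributes (σ²)^(−n/2) exp(−SS/(2σ²)), so the posterior is Inverse-Gamma(α + n/2, β + SS/2) = Inverse-Gamma(6, 25.68).
The mode of Inverse-Gamma(a, b) is b/(a+1) = 25.68/7 ≈ 3.6686.

σ̂²_MAP = 3.6686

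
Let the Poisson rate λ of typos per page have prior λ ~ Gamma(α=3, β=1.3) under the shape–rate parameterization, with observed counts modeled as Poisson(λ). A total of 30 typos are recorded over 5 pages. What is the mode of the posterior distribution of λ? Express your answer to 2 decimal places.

λ̂_MAP = 5.08

Σxᵢ = 30, n = 5.
Posterior ∝ λ^2e^(−1.3λ) · λ^30e^(−5λ) = λ^32e^(−6.3λ), i.e. Gamma(shape=33, rate=6.3).
The mode of a Gamma(a, b) with a ≥ 1 (shape–rate) is (a−1)/b = 32/6.3 ≈ 5.08.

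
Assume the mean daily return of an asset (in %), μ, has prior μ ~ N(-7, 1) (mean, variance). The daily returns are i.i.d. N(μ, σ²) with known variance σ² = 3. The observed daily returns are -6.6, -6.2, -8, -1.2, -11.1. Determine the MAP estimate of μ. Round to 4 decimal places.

μ̂_MAP = -6.7625

n = 5; x̄ = ((-6.6) + (-6.2) + (-8) + (-1.2) + (-11.1))/5 = -33.1/5 = -6.62.
For a Normal prior and Normal likelihood with known variance, the posterior is Normal; its mode equals its mean, the precision-weighted average.
Prior precision 1/σ₀² = 1/1 = 1; data precision n/σ² = 5/3.
μ̂ = (1·(-7) + (5/3)·(-6.62)) / (1 + 5/3) = (-541/30)/(8/3) = -6.7625.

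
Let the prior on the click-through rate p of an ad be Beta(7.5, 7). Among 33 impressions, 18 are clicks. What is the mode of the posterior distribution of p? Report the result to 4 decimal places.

Prior: Beta(7.5, 7).
Data: 18 successes in 33 trials. The binomial likelihood contributes p^18(1−p)^15, so the posterior is Beta(7.5+18, 7+15) = Beta(25.5, 22).
For Beta(a, b) with a, b > 1 the mode is (a−1)/(a+b−2) = 24.5/45.5 ≈ 0.5385.

p̂_MAP = 0.5385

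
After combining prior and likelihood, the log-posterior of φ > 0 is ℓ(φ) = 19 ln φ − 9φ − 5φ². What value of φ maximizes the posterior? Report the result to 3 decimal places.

φ̂_MAP = 1.000

ℓ'(φ) = 19/φ − 9 − 10φ. Setting this to zero and multiplying by φ: 10φ² + 9φ − 19 = 0.
φ = (−9 + √(9² + 4·10·19)) / (2·10) = (−9 + √841) / 20 = (−9 + 29)/20 = 1.
ℓ''(φ) = −19/φ² − 10 < 0, confirming a maximum.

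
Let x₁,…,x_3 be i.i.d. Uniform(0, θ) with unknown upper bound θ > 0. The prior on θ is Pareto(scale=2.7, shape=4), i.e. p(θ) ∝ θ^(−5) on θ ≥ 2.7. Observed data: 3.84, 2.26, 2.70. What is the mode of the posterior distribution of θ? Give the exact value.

θ̂_MAP = 3.84

The Uniform(0, θ) likelihood is θ^(−n) for θ ≥ max(xᵢ), zero otherwise. Here max(xᵢ) = 3.84.
Posterior ∝ θ^(−5) · θ^(−3) = θ^(−8) on θ ≥ max(2.7, 3.84) = 3.84.
This density is strictly decreasing in θ, so the posterior mode lies at the lower boundary of the support.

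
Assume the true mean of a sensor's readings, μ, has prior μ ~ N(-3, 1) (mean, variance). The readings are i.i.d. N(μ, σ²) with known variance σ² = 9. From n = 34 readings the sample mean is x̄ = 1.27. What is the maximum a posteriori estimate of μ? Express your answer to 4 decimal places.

μ̂_MAP = 0.3763

n = 34, x̄ = 1.27.
For a Normal prior and Normal likelihood with known variance, the posterior is Normal; its mode equals its mean, the precision-weighted average.
Prior precision 1/σ₀² = 1/1 = 1; data precision n/σ² = 34/9.
μ̂ = (1·(-3) + (34/9)·1.27) / (1 + 34/9) = (809/450)/(43/9) = 809/2150 ≈ 0.3763.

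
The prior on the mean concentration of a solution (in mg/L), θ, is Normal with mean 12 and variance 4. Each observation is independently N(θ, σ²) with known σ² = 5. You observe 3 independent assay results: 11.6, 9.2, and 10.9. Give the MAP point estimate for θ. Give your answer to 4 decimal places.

θ̂_MAP = 10.9882

n = 3; x̄ = (11.6 + 9.2 + 10.9)/3 = 31.7/3 = 317/30 ≈ 10.5667.
For a Normal prior and Normal likelihood with known variance, the posterior is Normal; its mode equals its mean, the precision-weighted average.
Prior precision 1/σ₀² = 1/4 = 0.25; data precision n/σ² = 3/5 = 0.6.
θ̂ = (0.25·12 + 0.6·(317/30)) / (0.25 + 0.6) = 9.34/0.85 = 934/85 ≈ 10.9882.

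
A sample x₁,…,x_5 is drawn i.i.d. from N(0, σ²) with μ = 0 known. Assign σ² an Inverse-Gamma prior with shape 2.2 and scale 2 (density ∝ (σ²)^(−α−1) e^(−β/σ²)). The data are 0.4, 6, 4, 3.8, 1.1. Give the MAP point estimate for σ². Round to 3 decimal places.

Sum of squared deviations about the known mean: SS = (0.4−0)² + (6−0)² + (4−0)² + (3.8−0)² + (1.1−0)² = 67.81.
The Normal likelihood contributes (σ²)^(−n/2) exp(−SS/(2σ²)), so the posterior is Inverse-Gamma(α + n/2, β + SS/2) = Inverse-Gamma(4.7, 35.905).
The mode of Inverse-Gamma(a, b) is b/(a+1) = 35.905/5.7 ≈ 6.299.

σ̂²_MAP = 6.299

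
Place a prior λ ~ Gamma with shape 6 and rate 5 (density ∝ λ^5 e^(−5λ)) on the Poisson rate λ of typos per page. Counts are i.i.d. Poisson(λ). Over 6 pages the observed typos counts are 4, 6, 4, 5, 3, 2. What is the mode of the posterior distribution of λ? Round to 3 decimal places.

λ̂_MAP = 2.636

Σxᵢ = 4+6+4+5+3+2 = 24, with n = 6.
Posterior ∝ λ^5e^(−5λ) · λ^24e^(−6λ) = λ^29e^(−11λ), i.e. Gamma(shape=30, rate=11).
The mode of a Gamma(a, b) with a ≥ 1 (shape–rate) is (a−1)/b = 29/11 ≈ 2.636.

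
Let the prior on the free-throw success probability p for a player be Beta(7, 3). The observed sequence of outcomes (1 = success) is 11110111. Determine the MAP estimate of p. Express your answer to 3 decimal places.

p̂_MAP = 0.813

Prior: Beta(7, 3).
Data: 7 successes in 8 trials (from the sequence). The binomial likelihood contributes p^7(1−p)^1, so the posterior is Beta(7+7, 3+1) = Beta(14, 4).
For Beta(a, b) with a, b > 1 the mode is (a−1)/(a+b−2) = 13/16 ≈ 0.813.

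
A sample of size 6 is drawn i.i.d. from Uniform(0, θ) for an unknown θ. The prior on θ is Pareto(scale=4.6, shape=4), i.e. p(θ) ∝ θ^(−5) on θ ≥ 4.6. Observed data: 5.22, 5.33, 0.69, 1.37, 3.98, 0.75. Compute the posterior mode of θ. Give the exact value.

The Uniform(0, θ) likelihood is θ^(−n) for θ ≥ max(xᵢ), zero otherwise. Here max(xᵢ) = 5.33.
Posterior ∝ θ^(−5) · θ^(−6) = θ^(−11) on θ ≥ max(4.6, 5.33) = 5.33.
This density is strictly decreasing in θ, so the posterior mode lies at the lower boundary of the support.

θ̂_MAP = 5.33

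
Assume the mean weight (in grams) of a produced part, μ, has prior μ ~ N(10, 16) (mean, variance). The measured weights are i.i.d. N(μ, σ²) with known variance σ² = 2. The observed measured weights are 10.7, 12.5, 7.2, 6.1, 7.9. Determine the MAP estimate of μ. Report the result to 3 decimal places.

n = 5; x̄ = (10.7 + 12.5 + 7.2 + 6.1 + 7.9)/5 = 44.4/5 = 8.88.
For a Normal prior and Normal likelihood with known variance, the posterior is Normal; its mode equals its mean, the precision-weighted average.
Prior precision 1/σ₀² = 1/16 = 0.0625; data precision n/σ² = 5/2 = 2.5.
μ̂ = (0.0625·10 + 2.5·8.88) / (0.0625 + 2.5) = 22.825/2.5625 = 1826/205 ≈ 8.907.

μ̂_MAP = 8.907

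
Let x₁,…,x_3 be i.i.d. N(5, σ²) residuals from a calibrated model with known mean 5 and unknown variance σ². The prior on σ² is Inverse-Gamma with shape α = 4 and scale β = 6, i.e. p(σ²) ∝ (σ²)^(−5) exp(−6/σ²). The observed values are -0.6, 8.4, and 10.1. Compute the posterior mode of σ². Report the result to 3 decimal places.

σ̂²_MAP = 6.225

Sum of squared deviations about the known mean: SS = (-0.6−5)² + (8.4−5)² + (10.1−5)² = 68.93.
The Normal likelihood contributes (σ²)^(−n/2) exp(−SS/(2σ²)), so the posterior is Inverse-Gamma(α + n/2, β + SS/2) = Inverse-Gamma(5.5, 40.465).
The mode of Inverse-Gamma(a, b) is b/(a+1) = 40.465/6.5 ≈ 6.225.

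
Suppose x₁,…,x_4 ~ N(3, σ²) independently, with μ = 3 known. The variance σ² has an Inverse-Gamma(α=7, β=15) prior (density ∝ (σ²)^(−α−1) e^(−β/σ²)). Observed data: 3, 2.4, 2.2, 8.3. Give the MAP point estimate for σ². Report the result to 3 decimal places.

Sum of squared deviations about the known mean: SS = (3−3)² + (2.4−3)² + (2.2−3)² + (8.3−3)² = 29.09.
The Normal likelihood contributes (σ²)^(−n/2) exp(−SS/(2σ²)), so the posterior is Inverse-Gamma(α + n/2, β + SS/2) = Inverse-Gamma(9, 29.545).
The mode of Inverse-Gamma(a, b) is b/(a+1) = 29.545/10 ≈ 2.955.

σ̂²_MAP = 2.955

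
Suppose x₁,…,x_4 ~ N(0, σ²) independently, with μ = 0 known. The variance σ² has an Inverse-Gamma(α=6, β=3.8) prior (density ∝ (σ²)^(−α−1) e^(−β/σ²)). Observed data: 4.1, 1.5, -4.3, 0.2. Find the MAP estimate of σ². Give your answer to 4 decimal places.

Sum of squared deviations about the known mean: SS = (4.1−0)² + (1.5−0)² + (-4.3−0)² + (0.2−0)² = 37.59.
The Normal likelihood contributes (σ²)^(−n/2) exp(−SS/(2σ²)), so the posterior is Inverse-Gamma(α + n/2, β + SS/2) = Inverse-Gamma(8, 22.595).
The mode of Inverse-Gamma(a, b) is b/(a+1) = 22.595/9 ≈ 2.5106.

σ̂²_MAP = 2.5106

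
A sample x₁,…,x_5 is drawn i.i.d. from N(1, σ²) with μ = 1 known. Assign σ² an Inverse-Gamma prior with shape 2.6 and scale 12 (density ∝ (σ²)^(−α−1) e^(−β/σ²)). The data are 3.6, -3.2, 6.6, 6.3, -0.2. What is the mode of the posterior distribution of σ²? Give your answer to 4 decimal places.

σ̂²_MAP = 8.9582

Sum of squared deviations about the known mean: SS = (3.6−1)² + (-3.2−1)² + (6.6−1)² + (6.3−1)² + (-0.2−1)² = 85.29.
The Normal likelihood contributes (σ²)^(−n/2) exp(−SS/(2σ²)), so the posterior is Inverse-Gamma(α + n/2, β + SS/2) = Inverse-Gamma(5.1, 54.645).
The mode of Inverse-Gamma(a, b) is b/(a+1) = 54.645/6.1 ≈ 8.9582.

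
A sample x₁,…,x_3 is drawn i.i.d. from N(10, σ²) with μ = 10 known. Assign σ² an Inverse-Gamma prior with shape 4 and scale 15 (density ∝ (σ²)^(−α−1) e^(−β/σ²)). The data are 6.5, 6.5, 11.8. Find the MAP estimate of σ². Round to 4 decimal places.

Sum of squared deviations about the known mean: SS = (6.5−10)² + (6.5−10)² + (11.8−10)² = 27.74.
The Normal likelihood contributes (σ²)^(−n/2) exp(−SS/(2σ²)), so the posterior is Inverse-Gamma(α + n/2, β + SS/2) = Inverse-Gamma(5.5, 28.87).
The mode of Inverse-Gamma(a, b) is b/(a+1) = 28.87/6.5 ≈ 4.4415.

σ̂²_MAP = 4.4415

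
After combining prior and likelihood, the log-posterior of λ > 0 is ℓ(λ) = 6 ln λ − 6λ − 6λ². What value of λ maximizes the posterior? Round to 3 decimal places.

ℓ'(λ) = 6/λ − 6 − 12λ. Setting this to zero and multiplying by λ: 12λ² + 6λ − 6 = 0.
λ = (−6 + √(6² + 4·12·6)) / (2·12) = (−6 + √324) / 24 = (−6 + 18)/24 = 1/2.
ℓ''(λ) = −6/λ² − 12 < 0, confirming a maximum.

λ̂_MAP = 0.500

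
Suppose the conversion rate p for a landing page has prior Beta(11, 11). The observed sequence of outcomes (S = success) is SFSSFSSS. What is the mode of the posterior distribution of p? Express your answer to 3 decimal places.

p̂_MAP = 0.571

Prior: Beta(11, 11).
Data: 6 successes in 8 trials (from the sequence). The binomial likelihood contributes p^6(1−p)^2, so the posterior is Beta(11+6, 11+2) = Beta(17, 13).
For Beta(a, b) with a, b > 1 the mode is (a−1)/(a+b−2) = 16/28 ≈ 0.571.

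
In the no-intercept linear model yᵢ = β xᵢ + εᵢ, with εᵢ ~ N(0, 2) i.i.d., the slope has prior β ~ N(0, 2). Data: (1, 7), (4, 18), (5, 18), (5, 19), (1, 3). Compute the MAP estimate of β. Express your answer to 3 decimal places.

log p(β | y) = −Σ(yᵢ − βxᵢ)²/(2·2) − β²/(2·2) + const.
Setting the derivative to zero: Σxᵢ(yᵢ − βxᵢ)/2 − β/2 = 0, so β = Σxᵢyᵢ / (Σxᵢ² + σ²/τ²).
Σxᵢyᵢ = 1·7 + 4·18 + 5·18 + 5·19 + 1·3 = 267; Σxᵢ² = 68; σ²/τ² = 1.
β̂_MAP = 267 / (68 + 1) = 267/69 ≈ 3.870.

β̂_MAP = 3.870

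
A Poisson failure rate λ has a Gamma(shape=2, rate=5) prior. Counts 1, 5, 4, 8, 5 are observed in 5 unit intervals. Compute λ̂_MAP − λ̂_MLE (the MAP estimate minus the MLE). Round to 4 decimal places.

Σxᵢ = 23. Posterior is Gamma(25, 10); MAP = (25−1)/10 = 24/10 ≈ 2.40000.
MLE = x̄ = 23/5 ≈ 4.60000.
Difference = 24/10 − 23/5 = -11/5 ≈ -2.2000.

MAP − MLE = -2.2000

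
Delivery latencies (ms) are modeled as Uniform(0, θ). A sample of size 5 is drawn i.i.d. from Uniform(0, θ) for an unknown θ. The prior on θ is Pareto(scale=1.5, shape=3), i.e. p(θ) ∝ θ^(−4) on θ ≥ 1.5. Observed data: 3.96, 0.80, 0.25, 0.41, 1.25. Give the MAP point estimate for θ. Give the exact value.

The Uniform(0, θ) likelihood is θ^(−n) for θ ≥ max(xᵢ), zero otherwise. Here max(xᵢ) = 3.96.
Posterior ∝ θ^(−4) · θ^(−5) = θ^(−9) on θ ≥ max(1.5, 3.96) = 3.96.
This density is strictly decreasing in θ, so the posterior mode lies at the lower boundary of the support.

θ̂_MAP = 3.96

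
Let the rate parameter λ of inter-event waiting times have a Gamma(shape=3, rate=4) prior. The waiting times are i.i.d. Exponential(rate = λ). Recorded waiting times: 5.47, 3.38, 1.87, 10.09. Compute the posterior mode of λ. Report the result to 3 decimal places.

The Exponential(rate=λ) likelihood is ∝ λ^n e^(−λΣtᵢ). Here n = 4 and Σtᵢ = 5.47 + 3.38 + 1.87 + 10.09 = 20.81.
Posterior ∝ λ^2e^(−4λ) · λ^4e^(−20.81λ) = λ^6e^(−24.81λ), i.e. Gamma(7, 24.81).
Mode = (a−1)/b = 6/24.81 ≈ 0.242.

λ̂_MAP = 0.242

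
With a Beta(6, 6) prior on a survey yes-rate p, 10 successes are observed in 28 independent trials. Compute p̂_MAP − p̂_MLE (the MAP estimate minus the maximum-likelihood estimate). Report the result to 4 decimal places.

Posterior is Beta(16, 24); MAP = (16−1)/(40−2) = 15/38 ≈ 0.39474.
MLE ignores the prior: p̂_MLE = k/n = 10/28 ≈ 0.35714.
Difference = 15/38 − 10/28 = 5/133 ≈ 0.0376.

MAP − MLE = 0.0376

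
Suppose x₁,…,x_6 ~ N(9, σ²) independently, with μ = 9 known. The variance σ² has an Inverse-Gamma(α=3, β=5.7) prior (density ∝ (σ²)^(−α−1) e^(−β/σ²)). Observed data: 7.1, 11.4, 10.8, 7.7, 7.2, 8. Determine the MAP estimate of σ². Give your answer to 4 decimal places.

Sum of squared deviations about the known mean: SS = (7.1−9)² + (11.4−9)² + (10.8−9)² + (7.7−9)² + (7.2−9)² + (8−9)² = 18.54.
The Normal likelihood contributes (σ²)^(−n/2) exp(−SS/(2σ²)), so the posterior is Inverse-Gamma(α + n/2, β + SS/2) = Inverse-Gamma(6, 14.97).
The mode of Inverse-Gamma(a, b) is b/(a+1) = 14.97/7 ≈ 2.1386.

σ̂²_MAP = 2.1386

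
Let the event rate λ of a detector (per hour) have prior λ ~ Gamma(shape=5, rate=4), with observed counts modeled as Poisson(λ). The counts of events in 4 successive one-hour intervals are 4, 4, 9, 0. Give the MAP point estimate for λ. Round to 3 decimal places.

λ̂_MAP = 2.625

Σxᵢ = 4+4+9+0 = 17, with n = 4.
Posterior ∝ λ^4e^(−4λ) · λ^17e^(−4λ) = λ^21e^(−8λ), i.e. Gamma(shape=22, rate=8).
The mode of a Gamma(a, b) with a ≥ 1 (shape–rate) is (a−1)/b = 21/8 ≈ 2.625.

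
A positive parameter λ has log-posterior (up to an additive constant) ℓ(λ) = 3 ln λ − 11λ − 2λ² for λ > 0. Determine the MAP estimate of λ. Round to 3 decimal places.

ℓ'(λ) = 3/λ − 11 − 4λ. Setting this to zero and multiplying by λ: 4λ² + 11λ − 3 = 0.
λ = (−11 + √(11² + 4·4·3)) / (2·4) = (−11 + √169) / 8 = (−11 + 13)/8 = 1/4.
ℓ''(λ) = −3/λ² − 4 < 0, confirming a maximum.

λ̂_MAP = 0.250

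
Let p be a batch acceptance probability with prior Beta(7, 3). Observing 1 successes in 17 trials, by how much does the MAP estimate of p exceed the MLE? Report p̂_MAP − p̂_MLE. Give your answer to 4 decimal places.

MAP − MLE = 0.2212

Posterior is Beta(8, 19); MAP = (8−1)/(27−2) = 7/25 ≈ 0.28000.
MLE ignores the prior: p̂_MLE = k/n = 1/17 ≈ 0.05882.
Difference = 7/25 − 1/17 = 94/425 ≈ 0.2212.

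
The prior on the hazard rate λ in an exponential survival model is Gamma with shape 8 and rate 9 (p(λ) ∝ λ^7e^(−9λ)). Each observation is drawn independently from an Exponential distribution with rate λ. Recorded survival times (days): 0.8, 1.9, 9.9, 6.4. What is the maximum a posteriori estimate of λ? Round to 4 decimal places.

λ̂_MAP = 0.3929

The Exponential(rate=λ) likelihood is ∝ λ^n e^(−λΣtᵢ). Here n = 4 and Σtᵢ = 0.8 + 1.9 + 9.9 + 6.4 = 19.
Posterior ∝ λ^7e^(−9λ) · λ^4e^(−19λ) = λ^11e^(−28λ), i.e. Gamma(12, 28).
Mode = (a−1)/b = 11/28 ≈ 0.3929.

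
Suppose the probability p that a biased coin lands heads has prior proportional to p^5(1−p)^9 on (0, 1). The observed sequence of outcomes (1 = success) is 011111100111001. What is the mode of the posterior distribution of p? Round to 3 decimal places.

The prior density ∝ p^5(1−p)^9 is the kernel of Beta(6, 10).
Data: 10 successes in 15 trials (from the sequence). The binomial likelihood contributes p^10(1−p)^5, so the posterior is Beta(6+10, 10+5) = Beta(16, 15).
For Beta(a, b) with a, b > 1 the mode is (a−1)/(a+b−2) = 15/29 ≈ 0.517.

p̂_MAP = 0.517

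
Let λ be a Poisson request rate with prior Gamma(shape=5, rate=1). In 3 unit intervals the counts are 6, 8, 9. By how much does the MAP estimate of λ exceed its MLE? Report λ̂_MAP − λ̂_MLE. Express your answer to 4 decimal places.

Σxᵢ = 23. Posterior is Gamma(28, 4); MAP = (28−1)/4 = 27/4 ≈ 6.75000.
MLE = x̄ = 23/3 ≈ 7.66667.
Difference = 27/4 − 23/3 = -11/12 ≈ -0.9167.

MAP − MLE = -0.9167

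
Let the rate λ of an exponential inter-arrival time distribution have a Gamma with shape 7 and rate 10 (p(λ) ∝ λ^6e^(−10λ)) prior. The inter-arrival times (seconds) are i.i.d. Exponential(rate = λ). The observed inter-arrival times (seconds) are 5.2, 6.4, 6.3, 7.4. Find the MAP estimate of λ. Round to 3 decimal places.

The Exponential(rate=λ) likelihood is ∝ λ^n e^(−λΣtᵢ). Here n = 4 and Σtᵢ = 5.2 + 6.4 + 6.3 + 7.4 = 25.3.
Posterior ∝ λ^6e^(−10λ) · λ^4e^(−25.3λ) = λ^10e^(−35.3λ), i.e. Gamma(11, 35.3).
Mode = (a−1)/b = 10/35.3 ≈ 0.283.

λ̂_MAP = 0.283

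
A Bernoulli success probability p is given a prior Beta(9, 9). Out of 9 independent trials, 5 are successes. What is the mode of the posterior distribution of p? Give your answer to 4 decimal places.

p̂_MAP = 0.5200

Prior: Beta(9, 9).
Data: 5 successes in 9 trials. The binomial likelihood contributes p^5(1−p)^4, so the posterior is Beta(9+5, 9+4) = Beta(14, 13).
For Beta(a, b) with a, b > 1 the mode is (a−1)/(a+b−2) = 13/25 ≈ 0.5200.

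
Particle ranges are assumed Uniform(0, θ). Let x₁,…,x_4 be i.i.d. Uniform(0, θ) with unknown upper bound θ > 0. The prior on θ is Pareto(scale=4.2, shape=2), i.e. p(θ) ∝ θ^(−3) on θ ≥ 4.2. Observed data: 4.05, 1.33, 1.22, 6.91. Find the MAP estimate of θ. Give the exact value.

The Uniform(0, θ) likelihood is θ^(−n) for θ ≥ max(xᵢ), zero otherwise. Here max(xᵢ) = 6.91.
Posterior ∝ θ^(−3) · θ^(−4) = θ^(−7) on θ ≥ max(4.2, 6.91) = 6.91.
This density is strictly decreasing in θ, so the posterior mode lies at the lower boundary of the support.

θ̂_MAP = 6.91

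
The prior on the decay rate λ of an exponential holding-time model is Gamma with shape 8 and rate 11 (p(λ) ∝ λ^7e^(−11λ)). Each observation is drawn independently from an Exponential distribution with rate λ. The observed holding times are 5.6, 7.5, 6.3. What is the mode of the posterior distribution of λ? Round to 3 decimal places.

λ̂_MAP = 0.329

The Exponential(rate=λ) likelihood is ∝ λ^n e^(−λΣtᵢ). Here n = 3 and Σtᵢ = 5.6 + 7.5 + 6.3 = 19.4.
Posterior ∝ λ^7e^(−11λ) · λ^3e^(−19.4λ) = λ^10e^(−30.4λ), i.e. Gamma(11, 30.4).
Mode = (a−1)/b = 10/30.4 ≈ 0.329.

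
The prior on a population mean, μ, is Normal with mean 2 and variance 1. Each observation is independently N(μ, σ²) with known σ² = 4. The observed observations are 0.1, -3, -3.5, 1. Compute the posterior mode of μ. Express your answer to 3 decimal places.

n = 4; x̄ = (0.1 + (-3) + (-3.5) + 1)/4 = -5.4/4 = -1.35.
For a Normal prior and Normal likelihood with known variance, the posterior is Normal; its mode equals its mean, the precision-weighted average.
Prior precision 1/σ₀² = 1/1 = 1; data precision n/σ² = 4/4 = 1.
μ̂ = (1·2 + 1·(-1.35)) / (1 + 1) = 0.65/2 = 0.325.

μ̂_MAP = 0.325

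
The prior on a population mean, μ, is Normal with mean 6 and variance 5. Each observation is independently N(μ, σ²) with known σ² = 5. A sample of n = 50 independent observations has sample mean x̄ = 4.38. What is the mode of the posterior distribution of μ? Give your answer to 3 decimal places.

μ̂_MAP = 4.412

n = 50, x̄ = 4.38.
For a Normal prior and Normal likelihood with known variance, the posterior is Normal; its mode equals its mean, the precision-weighted average.
Prior precision 1/σ₀² = 1/5 = 0.2; data precision n/σ² = 50/5 = 10.
μ̂ = (0.2·6 + 10·4.38) / (0.2 + 10) = 45/10.2 = 75/17 ≈ 4.412.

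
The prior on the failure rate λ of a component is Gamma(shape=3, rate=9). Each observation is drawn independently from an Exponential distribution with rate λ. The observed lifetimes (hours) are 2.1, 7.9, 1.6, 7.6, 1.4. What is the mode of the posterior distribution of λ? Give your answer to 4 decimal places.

The Exponential(rate=λ) likelihood is ∝ λ^n e^(−λΣtᵢ). Here n = 5 and Σtᵢ = 2.1 + 7.9 + 1.6 + 7.6 + 1.4 = 20.6.
Posterior ∝ λ^2e^(−9λ) · λ^5e^(−20.6λ) = λ^7e^(−29.6λ), i.e. Gamma(8, 29.6).
Mode = (a−1)/b = 7/29.6 ≈ 0.2365.

λ̂_MAP = 0.2365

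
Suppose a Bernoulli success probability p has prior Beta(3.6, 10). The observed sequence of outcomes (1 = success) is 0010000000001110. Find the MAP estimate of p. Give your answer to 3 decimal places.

p̂_MAP = 0.239

Prior: Beta(3.6, 10).
Data: 4 successes in 16 trials (from the sequence). The binomial likelihood contributes p^4(1−p)^12, so the posterior is Beta(3.6+4, 10+12) = Beta(7.6, 22).
For Beta(a, b) with a, b > 1 the mode is (a−1)/(a+b−2) = 6.6/27.6 ≈ 0.239.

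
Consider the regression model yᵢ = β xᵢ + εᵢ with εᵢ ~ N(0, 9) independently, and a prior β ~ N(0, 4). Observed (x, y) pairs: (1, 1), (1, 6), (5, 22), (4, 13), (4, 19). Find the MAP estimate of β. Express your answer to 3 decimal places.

log p(β | y) = −Σ(yᵢ − βxᵢ)²/(2·9) − β²/(2·4) + const.
Setting the derivative to zero: Σxᵢ(yᵢ − βxᵢ)/9 − β/4 = 0, so β = Σxᵢyᵢ / (Σxᵢ² + σ²/τ²).
Σxᵢyᵢ = 1·1 + 1·6 + 5·22 + 4·13 + 4·19 = 245; Σxᵢ² = 59; σ²/τ² = 2.25.
β̂_MAP = 245 / (59 + 2.25) = 245/61.25 ≈ 4.000.

β̂_MAP = 4.000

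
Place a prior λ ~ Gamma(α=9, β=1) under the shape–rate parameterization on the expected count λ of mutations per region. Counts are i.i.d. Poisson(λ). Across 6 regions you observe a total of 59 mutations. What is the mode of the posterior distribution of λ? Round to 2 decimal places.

Σxᵢ = 59, n = 6.
Posterior ∝ λ^8e^(−1λ) · λ^59e^(−6λ) = λ^67e^(−7λ), i.e. Gamma(shape=68, rate=7).
The mode of a Gamma(a, b) with a ≥ 1 (shape–rate) is (a−1)/b = 67/7 ≈ 9.57.

λ̂_MAP = 9.57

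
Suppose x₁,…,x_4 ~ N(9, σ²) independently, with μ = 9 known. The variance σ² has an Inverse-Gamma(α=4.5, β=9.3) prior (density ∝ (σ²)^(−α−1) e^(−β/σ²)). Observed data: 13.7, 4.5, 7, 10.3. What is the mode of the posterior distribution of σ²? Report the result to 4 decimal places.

σ̂²_MAP = 4.4420

Sum of squared deviations about the known mean: SS = (13.7−9)² + (4.5−9)² + (7−9)² + (10.3−9)² = 48.03.
The Normal likelihood contributes (σ²)^(−n/2) exp(−SS/(2σ²)), so the posterior is Inverse-Gamma(α + n/2, β + SS/2) = Inverse-Gamma(6.5, 33.315).
The mode of Inverse-Gamma(a, b) is b/(a+1) = 33.315/7.5 ≈ 4.4420.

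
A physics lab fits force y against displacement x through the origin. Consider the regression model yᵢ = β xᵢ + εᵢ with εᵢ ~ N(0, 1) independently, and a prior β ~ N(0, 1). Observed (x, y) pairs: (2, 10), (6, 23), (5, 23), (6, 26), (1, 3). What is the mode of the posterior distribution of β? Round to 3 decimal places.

log p(β | y) = −Σ(yᵢ − βxᵢ)²/(2·1) − β²/(2·1) + const.
Setting the derivative to zero: Σxᵢ(yᵢ − βxᵢ)/1 − β/1 = 0, so β = Σxᵢyᵢ / (Σxᵢ² + σ²/τ²).
Σxᵢyᵢ = 2·10 + 6·23 + 5·23 + 6·26 + 1·3 = 432; Σxᵢ² = 102; σ²/τ² = 1.
β̂_MAP = 432 / (102 + 1) = 432/103 ≈ 4.194.

β̂_MAP = 4.194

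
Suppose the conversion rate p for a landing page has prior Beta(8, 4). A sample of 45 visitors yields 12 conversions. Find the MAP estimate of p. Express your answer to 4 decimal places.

Prior: Beta(8, 4).
Data: 12 successes in 45 trials. The binomial likelihood contributes p^12(1−p)^33, so the posterior is Beta(8+12, 4+33) = Beta(20, 37).
For Beta(a, b) with a, b > 1 the mode is (a−1)/(a+b−2) = 19/55 ≈ 0.3455.

p̂_MAP = 0.3455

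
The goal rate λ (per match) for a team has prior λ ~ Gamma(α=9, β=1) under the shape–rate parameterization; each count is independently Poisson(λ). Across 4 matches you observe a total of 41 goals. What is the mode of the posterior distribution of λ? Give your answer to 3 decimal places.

λ̂_MAP = 9.800

Σxᵢ = 41, n = 4.
Posterior ∝ λ^8e^(−1λ) · λ^41e^(−4λ) = λ^49e^(−5λ), i.e. Gamma(shape=50, rate=5).
The mode of a Gamma(a, b) with a ≥ 1 (shape–rate) is (a−1)/b = 49/5 ≈ 9.800.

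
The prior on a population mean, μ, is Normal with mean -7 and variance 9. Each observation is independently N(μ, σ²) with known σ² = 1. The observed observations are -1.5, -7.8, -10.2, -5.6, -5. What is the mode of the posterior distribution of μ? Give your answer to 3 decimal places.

n = 5; x̄ = ((-1.5) + (-7.8) + (-10.2) + (-5.6) + (-5))/5 = -30.1/5 = -6.02.
For a Normal prior and Normal likelihood with known variance, the posterior is Normal; its mode equals its mean, the precision-weighted average.
Prior precision 1/σ₀² = 1/9; data precision n/σ² = 5/1 = 5.
μ̂ = ((1/9)·(-7) + 5·(-6.02)) / (1/9 + 5) = (-2779/90)/(46/9) = -2779/460 ≈ -6.041.

μ̂_MAP = -6.041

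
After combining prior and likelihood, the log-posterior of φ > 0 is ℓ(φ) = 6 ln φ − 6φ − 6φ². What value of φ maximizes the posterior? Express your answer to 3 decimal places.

φ̂_MAP = 0.500

ℓ'(φ) = 6/φ − 6 − 12φ. Setting this to zero and multiplying by φ: 12φ² + 6φ − 6 = 0.
φ = (−6 + √(6² + 4·12·6)) / (2·12) = (−6 + √324) / 24 = (−6 + 18)/24 = 1/2.
ℓ''(φ) = −6/φ² − 12 < 0, confirming a maximum.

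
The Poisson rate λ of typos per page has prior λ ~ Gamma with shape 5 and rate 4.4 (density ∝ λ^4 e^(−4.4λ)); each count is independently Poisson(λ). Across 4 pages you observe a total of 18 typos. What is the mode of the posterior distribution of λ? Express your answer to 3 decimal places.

λ̂_MAP = 2.619

Σxᵢ = 18, n = 4.
Posterior ∝ λ^4e^(−4.4λ) · λ^18e^(−4λ) = λ^22e^(−8.4λ), i.e. Gamma(shape=23, rate=8.4).
The mode of a Gamma(a, b) with a ≥ 1 (shape–rate) is (a−1)/b = 22/8.4 ≈ 2.619.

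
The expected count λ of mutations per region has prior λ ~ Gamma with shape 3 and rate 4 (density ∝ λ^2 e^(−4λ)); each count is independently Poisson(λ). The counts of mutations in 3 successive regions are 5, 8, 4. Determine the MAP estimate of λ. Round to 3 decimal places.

λ̂_MAP = 2.714

Σxᵢ = 5+8+4 = 17, with n = 3.
Posterior ∝ λ^2e^(−4λ) · λ^17e^(−3λ) = λ^19e^(−7λ), i.e. Gamma(shape=20, rate=7).
The mode of a Gamma(a, b) with a ≥ 1 (shape–rate) is (a−1)/b = 19/7 ≈ 2.714.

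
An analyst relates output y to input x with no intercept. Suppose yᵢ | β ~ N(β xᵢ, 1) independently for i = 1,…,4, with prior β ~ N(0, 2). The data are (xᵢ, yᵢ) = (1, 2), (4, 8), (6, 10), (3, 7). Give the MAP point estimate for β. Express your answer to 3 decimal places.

β̂_MAP = 1.840

log p(β | y) = −Σ(yᵢ − βxᵢ)²/(2·1) − β²/(2·2) + const.
Setting the derivative to zero: Σxᵢ(yᵢ − βxᵢ)/1 − β/2 = 0, so β = Σxᵢyᵢ / (Σxᵢ² + σ²/τ²).
Σxᵢyᵢ = 1·2 + 4·8 + 6·10 + 3·7 = 115; Σxᵢ² = 62; σ²/τ² = 0.5.
β̂_MAP = 115 / (62 + 0.5) = 115/62.5 ≈ 1.840.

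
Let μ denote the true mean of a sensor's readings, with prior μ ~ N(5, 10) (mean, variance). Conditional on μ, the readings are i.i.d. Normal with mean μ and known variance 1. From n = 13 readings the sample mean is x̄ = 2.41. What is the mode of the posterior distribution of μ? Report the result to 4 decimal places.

n = 13, x̄ = 2.41.
For a Normal prior and Normal likelihood with known variance, the posterior is Normal; its mode equals its mean, the precision-weighted average.
Prior precision 1/σ₀² = 1/10 = 0.1; data precision n/σ² = 13/1 = 13.
μ̂ = (0.1·5 + 13·2.41) / (0.1 + 13) = 31.83/13.1 = 3183/1310 ≈ 2.4298.

μ̂_MAP = 2.4298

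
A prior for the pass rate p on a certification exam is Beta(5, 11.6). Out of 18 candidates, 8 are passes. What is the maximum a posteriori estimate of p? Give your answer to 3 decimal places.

Prior: Beta(5, 11.6).
Data: 8 successes in 18 trials. The binomial likelihood contributes p^8(1−p)^10, so the posterior is Beta(5+8, 11.6+10) = Beta(13, 21.6).
For Beta(a, b) with a, b > 1 the mode is (a−1)/(a+b−2) = 12/32.6 ≈ 0.368.

p̂_MAP = 0.368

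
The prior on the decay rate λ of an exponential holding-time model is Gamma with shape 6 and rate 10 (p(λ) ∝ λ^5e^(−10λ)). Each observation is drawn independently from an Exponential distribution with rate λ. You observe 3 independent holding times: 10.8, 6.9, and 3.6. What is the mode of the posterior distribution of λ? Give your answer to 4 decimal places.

The Exponential(rate=λ) likelihood is ∝ λ^n e^(−λΣtᵢ). Here n = 3 and Σtᵢ = 10.8 + 6.9 + 3.6 = 21.3.
Posterior ∝ λ^5e^(−10λ) · λ^3e^(−21.3λ) = λ^8e^(−31.3λ), i.e. Gamma(9, 31.3).
Mode = (a−1)/b = 8/31.3 ≈ 0.2556.

λ̂_MAP = 0.2556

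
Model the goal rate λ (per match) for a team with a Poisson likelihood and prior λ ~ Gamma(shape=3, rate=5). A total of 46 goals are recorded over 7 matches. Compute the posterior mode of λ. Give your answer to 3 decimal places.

Σxᵢ = 46, n = 7.
Posterior ∝ λ^2e^(−5λ) · λ^46e^(−7λ) = λ^48e^(−12λ), i.e. Gamma(shape=49, rate=12).
The mode of a Gamma(a, b) with a ≥ 1 (shape–rate) is (a−1)/b = 48/12 ≈ 4.000.

λ̂_MAP = 4.000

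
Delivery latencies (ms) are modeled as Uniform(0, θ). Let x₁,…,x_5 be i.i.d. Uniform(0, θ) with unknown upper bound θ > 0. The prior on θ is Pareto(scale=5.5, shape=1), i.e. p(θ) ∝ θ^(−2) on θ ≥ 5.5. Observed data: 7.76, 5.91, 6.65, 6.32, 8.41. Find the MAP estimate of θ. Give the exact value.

θ̂_MAP = 8.41

The Uniform(0, θ) likelihood is θ^(−n) for θ ≥ max(xᵢ), zero otherwise. Here max(xᵢ) = 8.41.
Posterior ∝ θ^(−2) · θ^(−5) = θ^(−7) on θ ≥ max(5.5, 8.41) = 8.41.
This density is strictly decreasing in θ, so the posterior mode lies at the lower boundary of the support.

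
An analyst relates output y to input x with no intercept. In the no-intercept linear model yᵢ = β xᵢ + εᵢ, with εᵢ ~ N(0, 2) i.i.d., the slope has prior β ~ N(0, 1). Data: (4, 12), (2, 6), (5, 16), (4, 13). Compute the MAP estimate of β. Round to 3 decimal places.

log p(β | y) = −Σ(yᵢ − βxᵢ)²/(2·2) − β²/(2·1) + const.
Setting the derivative to zero: Σxᵢ(yᵢ − βxᵢ)/2 − β/1 = 0, so β = Σxᵢyᵢ / (Σxᵢ² + σ²/τ²).
Σxᵢyᵢ = 4·12 + 2·6 + 5·16 + 4·13 = 192; Σxᵢ² = 61; σ²/τ² = 2.
β̂_MAP = 192 / (61 + 2) = 192/63 ≈ 3.048.

β̂_MAP = 3.048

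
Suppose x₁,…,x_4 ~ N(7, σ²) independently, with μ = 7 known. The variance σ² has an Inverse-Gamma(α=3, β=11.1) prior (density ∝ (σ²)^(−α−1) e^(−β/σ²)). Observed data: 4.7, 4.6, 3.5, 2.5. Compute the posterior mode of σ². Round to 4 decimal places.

Sum of squared deviations about the known mean: SS = (4.7−7)² + (4.6−7)² + (3.5−7)² + (2.5−7)² = 43.55.
The Normal likelihood contributes (σ²)^(−n/2) exp(−SS/(2σ²)), so the posterior is Inverse-Gamma(α + n/2, β + SS/2) = Inverse-Gamma(5, 32.875).
The mode of Inverse-Gamma(a, b) is b/(a+1) = 32.875/6 ≈ 5.4792.

σ̂²_MAP = 5.4792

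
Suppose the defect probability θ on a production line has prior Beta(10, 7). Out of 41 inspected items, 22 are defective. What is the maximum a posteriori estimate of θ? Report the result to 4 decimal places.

θ̂_MAP = 0.5536

Prior: Beta(10, 7).
Data: 22 successes in 41 trials. The binomial likelihood contributes θ^22(1−θ)^19, so the posterior is Beta(10+22, 7+19) = Beta(32, 26).
For Beta(a, b) with a, b > 1 the mode is (a−1)/(a+b−2) = 31/56 ≈ 0.5536.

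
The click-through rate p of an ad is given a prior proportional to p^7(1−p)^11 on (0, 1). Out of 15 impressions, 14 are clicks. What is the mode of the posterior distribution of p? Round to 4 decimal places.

The prior density ∝ p^7(1−p)^11 is the kernel of Beta(8, 12).
Data: 14 successes in 15 trials. The binomial likelihood contributes p^14(1−p)^1, so the posterior is Beta(8+14, 12+1) = Beta(22, 13).
For Beta(a, b) with a, b > 1 the mode is (a−1)/(a+b−2) = 21/33 ≈ 0.6364.

p̂_MAP = 0.6364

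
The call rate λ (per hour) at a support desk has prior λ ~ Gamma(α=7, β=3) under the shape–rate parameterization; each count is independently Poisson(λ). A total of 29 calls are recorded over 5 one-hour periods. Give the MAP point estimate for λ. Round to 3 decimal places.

λ̂_MAP = 4.375

Σxᵢ = 29, n = 5.
Posterior ∝ λ^6e^(−3λ) · λ^29e^(−5λ) = λ^35e^(−8λ), i.e. Gamma(shape=36, rate=8).
The mode of a Gamma(a, b) with a ≥ 1 (shape–rate) is (a−1)/b = 35/8 ≈ 4.375.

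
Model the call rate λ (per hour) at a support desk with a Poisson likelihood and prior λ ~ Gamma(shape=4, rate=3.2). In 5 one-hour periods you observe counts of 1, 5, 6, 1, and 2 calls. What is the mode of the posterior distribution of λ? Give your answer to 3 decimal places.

Σxᵢ = 1+5+6+1+2 = 15, with n = 5.
Posterior ∝ λ^3e^(−3.2λ) · λ^15e^(−5λ) = λ^18e^(−8.2λ), i.e. Gamma(shape=19, rate=8.2).
The mode of a Gamma(a, b) with a ≥ 1 (shape–rate) is (a−1)/b = 18/8.2 ≈ 2.195.

λ̂_MAP = 2.195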